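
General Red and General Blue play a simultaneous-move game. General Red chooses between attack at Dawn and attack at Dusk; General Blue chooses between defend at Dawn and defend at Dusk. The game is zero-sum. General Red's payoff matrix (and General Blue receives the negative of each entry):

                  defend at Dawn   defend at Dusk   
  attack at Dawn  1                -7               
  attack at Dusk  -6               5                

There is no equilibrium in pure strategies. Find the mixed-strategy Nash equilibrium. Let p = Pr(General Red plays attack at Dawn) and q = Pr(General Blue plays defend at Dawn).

General Red's mix must leave General Blue indifferent between defend at Dawn and defend at Dusk.
  General Blue's payoff from defend at Dawn: p·(-1) + (1−p)·6 = -7p + 6
  General Blue's payoff from defend at Dusk: p·7 + (1−p)·(-5) = 12p - 5
  -7p + 6 = 12p - 5  ⇒  -19p = -11  ⇒  p = 11/19.
General Blue's mix must leave General Red indifferent between attack at Dawn and attack at Dusk.
  General Red's expected payoff from attack at Dawn: q·1 + (1−q)·(-7) = 8q - 7
  General Red's expected payoff from attack at Dusk: q·(-6) + (1−q)·5 = -11q + 5
  8q - 7 = -11q + 5  ⇒  19q = 12  ⇒  q = 12/19.

p = 11/19, q = 12/19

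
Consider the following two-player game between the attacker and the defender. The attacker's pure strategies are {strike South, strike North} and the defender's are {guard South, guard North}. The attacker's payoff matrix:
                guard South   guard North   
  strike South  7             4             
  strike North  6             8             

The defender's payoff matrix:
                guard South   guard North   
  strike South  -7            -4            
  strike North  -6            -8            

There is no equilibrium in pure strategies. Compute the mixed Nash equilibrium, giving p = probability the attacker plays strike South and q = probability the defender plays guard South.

In a mixed equilibrium the defender is indifferent between guard South and guard North; this condition fixes p.
  the defender's payoff from guard South: p·(-7) + (1−p)·(-6) = -p - 6
  the defender's payoff from guard North: p·(-4) + (1−p)·(-8) = 4p - 8
  -p - 6 = 4p - 8  ⇒  -5p = -2  ⇒  p = 2/5.
In a mixed equilibrium the attacker is indifferent between strike South and strike North; this condition fixes q.
  the attacker's expected payoff from strike South: q·7 + (1−q)·4 = 3q + 4
  the attacker's expected payoff from strike North: q·6 + (1−q)·8 = -2q + 8
  3q + 4 = -2q + 8  ⇒  5q = 4  ⇒  q = 4/5.

p = 2/5, q = 4/5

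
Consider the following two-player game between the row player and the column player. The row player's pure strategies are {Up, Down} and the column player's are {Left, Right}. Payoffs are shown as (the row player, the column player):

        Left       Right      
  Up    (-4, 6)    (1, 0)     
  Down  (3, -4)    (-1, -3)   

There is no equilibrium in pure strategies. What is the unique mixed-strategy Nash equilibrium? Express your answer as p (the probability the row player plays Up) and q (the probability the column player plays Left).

p = 1/7, q = 2/9

In a mixed equilibrium the column player is indifferent between Left and Right; this condition fixes p.
  the column player's payoff to Left: p·6 + (1−p)·(-4) = 10p - 4
  the column player's payoff to Right: p·0 + (1−p)·(-3) = 3p - 3
  10p - 4 = 3p - 3  ⇒  7p = 1  ⇒  p = 1/7.
The column player's mix must leave the row player indifferent between Up and Down.
  the row player's expected payoff from Up: q·(-4) + (1−q)·1 = -5q + 1
  the row player's expected payoff from Down: q·3 + (1−q)·(-1) = 4q - 1
  -5q + 1 = 4q - 1  ⇒  -9q = -2  ⇒  q = 2/9.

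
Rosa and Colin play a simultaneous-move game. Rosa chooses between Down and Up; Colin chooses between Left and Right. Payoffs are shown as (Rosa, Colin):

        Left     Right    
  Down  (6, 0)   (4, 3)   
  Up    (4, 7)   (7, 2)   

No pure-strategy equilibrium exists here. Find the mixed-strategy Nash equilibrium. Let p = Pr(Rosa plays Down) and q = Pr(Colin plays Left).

p = 5/8, q = 3/5

Colin's indifference between Left and Right determines Rosa's mixing probability p:
  Colin's payoff from Left: p·0 + (1−p)·7 = -7p + 7
  Colin's payoff from Right: p·3 + (1−p)·2 = p + 2
  -7p + 7 = p + 2  ⇒  -8p = -5  ⇒  p = 5/8.
For Rosa to be willing to mix, Rosa must be indifferent between Down and Up, which pins down Colin's mix.
  Rosa's payoff from Down: q·6 + (1−q)·4 = 2q + 4
  Rosa's payoff from Up: q·4 + (1−q)·7 = -3q + 7
  2q + 4 = -3q + 7  ⇒  5q = 3  ⇒  q = 3/5.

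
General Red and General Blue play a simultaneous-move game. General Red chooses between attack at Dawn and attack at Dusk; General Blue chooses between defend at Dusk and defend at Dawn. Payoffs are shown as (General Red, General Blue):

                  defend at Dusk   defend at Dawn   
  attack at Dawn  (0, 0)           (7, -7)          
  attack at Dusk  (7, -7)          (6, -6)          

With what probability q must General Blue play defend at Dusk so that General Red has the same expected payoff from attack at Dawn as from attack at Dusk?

q = 1/8

In a mixed equilibrium General Red is indifferent between attack at Dawn and attack at Dusk; this condition fixes q.
  General Red's payoff from attack at Dawn: q·0 + (1−q)·7 = -7q + 7
  General Red's payoff from attack at Dusk: q·7 + (1−q)·6 = q + 6
  -7q + 7 = q + 6  ⇒  -8q = -1  ⇒  q = 1/8.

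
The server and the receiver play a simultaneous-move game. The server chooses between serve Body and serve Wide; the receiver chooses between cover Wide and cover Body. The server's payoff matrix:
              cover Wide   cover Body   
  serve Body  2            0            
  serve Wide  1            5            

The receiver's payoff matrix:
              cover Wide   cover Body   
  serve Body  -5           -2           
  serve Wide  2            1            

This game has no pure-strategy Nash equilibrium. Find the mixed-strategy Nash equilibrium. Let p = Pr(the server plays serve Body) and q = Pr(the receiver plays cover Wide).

Set the receiver's expected payoff from cover Wide equal to that from cover Body:
  the receiver's payoff to cover Wide: p·(-5) + (1−p)·2 = -7p + 2
  the receiver's payoff to cover Body: p·(-2) + (1−p)·1 = -3p + 1
  -7p + 2 = -3p + 1  ⇒  -4p = -1  ⇒  p = 1/4.
The server's indifference between serve Body and serve Wide determines the receiver's mixing probability q:
  the server's expected payoff from serve Body: q·2 + (1−q)·0 = 2q
  the server's expected payoff from serve Wide: q·1 + (1−q)·5 = -4q + 5
  2q = -4q + 5  ⇒  6q = 5  ⇒  q = 5/6.

p = 1/4, q = 5/6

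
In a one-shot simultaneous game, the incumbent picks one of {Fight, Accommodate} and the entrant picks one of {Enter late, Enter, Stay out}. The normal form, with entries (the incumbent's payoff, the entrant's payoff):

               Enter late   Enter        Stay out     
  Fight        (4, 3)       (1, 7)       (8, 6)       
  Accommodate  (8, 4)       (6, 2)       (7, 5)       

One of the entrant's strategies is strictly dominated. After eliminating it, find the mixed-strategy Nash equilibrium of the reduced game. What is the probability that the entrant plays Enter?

The entrant's strategy Enter late is strictly dominated by Stay out: 6 > 3 and 5 > 4. Eliminate Enter late.
Set the incumbent's expected payoff from Fight equal to that from Accommodate:
  the incumbent's payoff from Fight: q·1 + (1−q)·8 = -7q + 8
  the incumbent's payoff from Accommodate: q·6 + (1−q)·7 = -q + 7
  -7q + 8 = -q + 7  ⇒  -6q = -1  ⇒  q = 1/6.

q = 1/6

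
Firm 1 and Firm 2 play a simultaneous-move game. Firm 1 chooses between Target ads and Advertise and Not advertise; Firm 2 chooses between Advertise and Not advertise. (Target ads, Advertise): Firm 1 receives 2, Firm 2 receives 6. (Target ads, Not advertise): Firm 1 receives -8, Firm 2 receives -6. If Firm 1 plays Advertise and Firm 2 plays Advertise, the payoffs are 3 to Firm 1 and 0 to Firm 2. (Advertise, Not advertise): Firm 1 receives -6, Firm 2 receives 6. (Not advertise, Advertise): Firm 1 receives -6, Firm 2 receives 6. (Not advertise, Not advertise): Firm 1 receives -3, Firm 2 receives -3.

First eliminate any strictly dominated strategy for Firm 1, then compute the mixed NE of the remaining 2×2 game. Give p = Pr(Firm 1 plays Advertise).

Firm 1's strategy Target ads is strictly dominated by Advertise: 3 > 2 and -6 > -8. Eliminate Target ads.
In a mixed equilibrium Firm 2 is indifferent between Advertise and Not advertise; this condition fixes p.
  Firm 2's payoff from Advertise: p·0 + (1−p)·6 = -6p + 6
  Firm 2's payoff from Not advertise: p·6 + (1−p)·(-3) = 9p - 3
  -6p + 6 = 9p - 3  ⇒  -15p = -9  ⇒  p = 3/5.

p = 3/5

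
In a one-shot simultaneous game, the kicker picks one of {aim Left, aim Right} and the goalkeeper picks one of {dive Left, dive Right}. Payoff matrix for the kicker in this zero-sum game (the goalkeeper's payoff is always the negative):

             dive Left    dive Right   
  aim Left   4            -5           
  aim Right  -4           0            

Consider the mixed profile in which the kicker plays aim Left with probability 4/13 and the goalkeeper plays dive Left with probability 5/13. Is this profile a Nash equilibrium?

Check the goalkeeper's indifference given the kicker's mix p = 4/13:
  payoff from dive Left = 20/13; payoff from dive Right = 20/13 — equal.
Check the kicker's indifference given the goalkeeper's mix q = 5/13:
  payoff from aim Left = -20/13; payoff from aim Right = -20/13 — equal.
Both players are indifferent, so neither can profitably deviate.

Yes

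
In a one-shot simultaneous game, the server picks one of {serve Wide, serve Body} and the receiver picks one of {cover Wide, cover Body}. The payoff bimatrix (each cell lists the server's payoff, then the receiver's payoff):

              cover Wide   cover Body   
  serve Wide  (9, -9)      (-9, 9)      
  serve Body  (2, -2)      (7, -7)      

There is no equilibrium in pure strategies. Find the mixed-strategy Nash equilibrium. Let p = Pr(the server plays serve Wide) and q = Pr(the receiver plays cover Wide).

p = 5/23, q = 16/23

The receiver's indifference between cover Wide and cover Body determines the server's mixing probability p:
  the receiver's payoff from cover Wide: p·(-9) + (1−p)·(-2) = -7p - 2
  the receiver's payoff from cover Body: p·9 + (1−p)·(-7) = 16p - 7
  -7p - 2 = 16p - 7  ⇒  -23p = -5  ⇒  p = 5/23.
For the server to be willing to mix, the server must be indifferent between serve Wide and serve Body, which pins down the receiver's mix.
  the server's payoff to serve Wide: q·9 + (1−q)·(-9) = 18q - 9
  the server's payoff to serve Body: q·2 + (1−q)·7 = -5q + 7
  18q - 9 = -5q + 7  ⇒  23q = 16  ⇒  q = 16/23.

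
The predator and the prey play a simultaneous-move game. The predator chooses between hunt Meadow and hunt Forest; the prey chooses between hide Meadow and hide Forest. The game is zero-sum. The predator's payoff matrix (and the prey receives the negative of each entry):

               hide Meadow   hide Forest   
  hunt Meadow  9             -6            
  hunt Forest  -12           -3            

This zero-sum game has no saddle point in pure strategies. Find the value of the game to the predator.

v = -33/8

Set the predator's expected payoff from hunt Meadow equal to that from hunt Forest:
  the predator's payoff to hunt Meadow: q·9 + (1−q)·(-6) = 15q - 6
  the predator's payoff to hunt Forest: q·(-12) + (1−q)·(-3) = -9q - 3
  15q - 6 = -9q - 3  ⇒  24q = 3  ⇒  q = 1/8.
The value is the predator's expected payoff against this mix (using hunt Meadow): (1/8)·9 + (7/8)·(-6) = -33/8.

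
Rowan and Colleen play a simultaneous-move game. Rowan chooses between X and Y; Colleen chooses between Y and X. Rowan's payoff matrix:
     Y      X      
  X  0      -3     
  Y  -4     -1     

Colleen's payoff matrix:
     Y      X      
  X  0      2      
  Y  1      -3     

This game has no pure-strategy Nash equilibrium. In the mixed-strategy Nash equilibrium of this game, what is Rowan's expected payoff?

-2

In a mixed equilibrium Rowan is indifferent between X and Y; this condition fixes q.
  Rowan's payoff from X: q·0 + (1−q)·(-3) = 3q - 3
  Rowan's payoff from Y: q·(-4) + (1−q)·(-1) = -3q - 1
  3q - 3 = -3q - 1  ⇒  6q = 2  ⇒  q = 1/3.
At equilibrium Rowan is indifferent across rows, so Rowan's payoff equals the payoff from X: (1/3)·0 + (2/3)·(-3) = -2.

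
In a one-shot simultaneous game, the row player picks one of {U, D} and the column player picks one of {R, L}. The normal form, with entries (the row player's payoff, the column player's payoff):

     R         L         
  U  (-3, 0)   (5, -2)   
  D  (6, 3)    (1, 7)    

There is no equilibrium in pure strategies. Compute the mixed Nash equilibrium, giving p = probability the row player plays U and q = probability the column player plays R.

For the column player to be willing to mix, the column player must be indifferent between R and L, which pins down the row player's mix.
  the column player's payoff to R: p·0 + (1−p)·3 = -3p + 3
  the column player's payoff to L: p·(-2) + (1−p)·7 = -9p + 7
  -3p + 3 = -9p + 7  ⇒  6p = 4  ⇒  p = 2/3.
For the row player to be willing to mix, the row player must be indifferent between U and D, which pins down the column player's mix.
  the row player's payoff from U: q·(-3) + (1−q)·5 = -8q + 5
  the row player's payoff from D: q·6 + (1−q)·1 = 5q + 1
  -8q + 5 = 5q + 1  ⇒  -13q = -4  ⇒  q = 4/13.

p = 2/3, q = 4/13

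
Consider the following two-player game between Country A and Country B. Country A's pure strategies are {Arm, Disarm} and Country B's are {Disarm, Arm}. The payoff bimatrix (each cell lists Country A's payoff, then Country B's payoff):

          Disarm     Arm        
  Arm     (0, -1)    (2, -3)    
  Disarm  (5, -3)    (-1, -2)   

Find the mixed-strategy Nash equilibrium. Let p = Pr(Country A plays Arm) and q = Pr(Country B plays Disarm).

Country B's indifference between Disarm and Arm determines Country A's mixing probability p:
  Country B's expected payoff from Disarm: p·(-1) + (1−p)·(-3) = 2p - 3
  Country B's expected payoff from Arm: p·(-3) + (1−p)·(-2) = -p - 2
  2p - 3 = -p - 2  ⇒  3p = 1  ⇒  p = 1/3.
In a mixed equilibrium Country A is indifferent between Arm and Disarm; this condition fixes q.
  Country A's payoff from Arm: q·0 + (1−q)·2 = -2q + 2
  Country A's payoff from Disarm: q·5 + (1−q)·(-1) = 6q - 1
  -2q + 2 = 6q - 1  ⇒  -8q = -3  ⇒  q = 3/8.

p = 1/3, q = 3/8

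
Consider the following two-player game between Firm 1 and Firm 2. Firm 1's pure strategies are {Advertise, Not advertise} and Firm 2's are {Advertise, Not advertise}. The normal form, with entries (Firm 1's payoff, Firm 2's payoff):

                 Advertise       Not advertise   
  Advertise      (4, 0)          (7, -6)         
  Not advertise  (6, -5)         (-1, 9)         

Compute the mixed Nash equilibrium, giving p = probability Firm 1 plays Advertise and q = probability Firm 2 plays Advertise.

p = 7/10, q = 4/5

Set Firm 2's expected payoff from Advertise equal to that from Not advertise:
  Firm 2's expected payoff from Advertise: p·0 + (1−p)·(-5) = 5p - 5
  Firm 2's expected payoff from Not advertise: p·(-6) + (1−p)·9 = -15p + 9
  5p - 5 = -15p + 9  ⇒  20p = 14  ⇒  p = 7/10.
Firm 1's indifference between Advertise and Not advertise determines Firm 2's mixing probability q:
  Firm 1's expected payoff from Advertise: q·4 + (1−q)·7 = -3q + 7
  Firm 1's expected payoff from Not advertise: q·6 + (1−q)·(-1) = 7q - 1
  -3q + 7 = 7q - 1  ⇒  -10q = -8  ⇒  q = 4/5.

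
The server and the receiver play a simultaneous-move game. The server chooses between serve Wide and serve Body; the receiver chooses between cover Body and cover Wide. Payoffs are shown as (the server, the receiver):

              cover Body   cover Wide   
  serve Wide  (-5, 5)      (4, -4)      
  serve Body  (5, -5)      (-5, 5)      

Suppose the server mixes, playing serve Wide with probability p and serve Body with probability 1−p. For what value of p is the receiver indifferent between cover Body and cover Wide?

p = 10/19

The server's mix must leave the receiver indifferent between cover Body and cover Wide.
  the receiver's payoff from cover Body: p·5 + (1−p)·(-5) = 10p - 5
  the receiver's payoff from cover Wide: p·(-4) + (1−p)·5 = -9p + 5
  10p - 5 = -9p + 5  ⇒  19p = 10  ⇒  p = 10/19.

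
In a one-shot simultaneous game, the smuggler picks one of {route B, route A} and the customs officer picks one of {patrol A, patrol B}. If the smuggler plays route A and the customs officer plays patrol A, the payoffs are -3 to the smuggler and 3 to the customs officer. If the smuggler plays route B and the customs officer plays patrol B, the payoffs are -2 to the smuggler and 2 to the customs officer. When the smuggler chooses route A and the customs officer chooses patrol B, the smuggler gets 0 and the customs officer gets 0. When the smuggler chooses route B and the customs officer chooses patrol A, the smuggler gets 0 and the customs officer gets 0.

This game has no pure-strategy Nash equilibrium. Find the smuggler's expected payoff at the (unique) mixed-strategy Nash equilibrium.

-6/5

The customs officer's mix must leave the smuggler indifferent between route B and route A.
  the smuggler's payoff to route B: q·0 + (1−q)·(-2) = 2q - 2
  the smuggler's payoff to route A: q·(-3) + (1−q)·0 = -3q
  2q - 2 = -3q  ⇒  5q = 2  ⇒  q = 2/5.
At equilibrium the smuggler is indifferent across rows, so the smuggler's payoff equals the payoff from route B: (2/5)·0 + (3/5)·(-2) = -6/5.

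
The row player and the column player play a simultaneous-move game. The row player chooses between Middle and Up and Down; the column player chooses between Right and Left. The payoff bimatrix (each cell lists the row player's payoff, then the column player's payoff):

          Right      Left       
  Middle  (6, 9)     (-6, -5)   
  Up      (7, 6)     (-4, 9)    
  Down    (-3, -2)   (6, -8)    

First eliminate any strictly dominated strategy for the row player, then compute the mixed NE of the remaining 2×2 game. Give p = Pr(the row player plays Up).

The row player's strategy Middle is strictly dominated by Up: 7 > 6 and -4 > -6. Eliminate Middle.
The column player's indifference between Right and Left determines the row player's mixing probability p:
  the column player's payoff from Right: p·6 + (1−p)·(-2) = 8p - 2
  the column player's payoff from Left: p·9 + (1−p)·(-8) = 17p - 8
  8p - 2 = 17p - 8  ⇒  -9p = -6  ⇒  p = 2/3.

p = 2/3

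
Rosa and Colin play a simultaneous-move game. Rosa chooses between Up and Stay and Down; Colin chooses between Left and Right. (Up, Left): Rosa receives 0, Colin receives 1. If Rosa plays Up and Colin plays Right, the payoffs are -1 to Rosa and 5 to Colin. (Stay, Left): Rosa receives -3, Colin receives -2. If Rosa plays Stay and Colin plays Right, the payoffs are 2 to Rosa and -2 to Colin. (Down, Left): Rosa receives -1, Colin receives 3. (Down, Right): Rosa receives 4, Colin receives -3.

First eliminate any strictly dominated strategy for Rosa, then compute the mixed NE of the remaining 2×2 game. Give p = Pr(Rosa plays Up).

p = 3/5

Rosa's strategy Stay is strictly dominated by Down: -1 > -3 and 4 > 2. Eliminate Stay.
Colin's indifference between Left and Right determines Rosa's mixing probability p:
  Colin's payoff from Left: p·1 + (1−p)·3 = -2p + 3
  Colin's payoff from Right: p·5 + (1−p)·(-3) = 8p - 3
  -2p + 3 = 8p - 3  ⇒  -10p = -6  ⇒  p = 3/5.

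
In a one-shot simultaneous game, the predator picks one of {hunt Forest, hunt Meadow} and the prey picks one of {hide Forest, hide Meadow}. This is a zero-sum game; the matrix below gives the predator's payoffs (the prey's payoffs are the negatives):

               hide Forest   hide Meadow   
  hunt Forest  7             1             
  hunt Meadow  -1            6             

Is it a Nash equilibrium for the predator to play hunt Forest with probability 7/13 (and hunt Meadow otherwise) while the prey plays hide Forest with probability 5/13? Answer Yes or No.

Yes

Check the prey's indifference given the predator's mix p = 7/13:
  payoff from hide Forest = -43/13; payoff from hide Meadow = -43/13 — equal.
Check the predator's indifference given the prey's mix q = 5/13:
  payoff from hunt Forest = 43/13; payoff from hunt Meadow = 43/13 — equal.
Both players are indifferent, so neither can profitably deviate.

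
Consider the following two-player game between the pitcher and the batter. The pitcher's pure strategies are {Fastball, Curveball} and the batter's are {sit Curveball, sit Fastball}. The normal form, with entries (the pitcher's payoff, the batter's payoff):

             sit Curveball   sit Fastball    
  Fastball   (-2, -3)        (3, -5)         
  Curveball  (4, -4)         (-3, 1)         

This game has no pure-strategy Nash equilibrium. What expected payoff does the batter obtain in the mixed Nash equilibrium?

-23/7

The pitcher's mix must leave the batter indifferent between sit Curveball and sit Fastball.
  the batter's payoff to sit Curveball: p·(-3) + (1−p)·(-4) = p - 4
  the batter's payoff to sit Fastball: p·(-5) + (1−p)·1 = -6p + 1
  p - 4 = -6p + 1  ⇒  7p = 5  ⇒  p = 5/7.
At equilibrium the batter is indifferent across columns, so the batter's payoff equals the payoff from sit Curveball: (5/7)·(-3) + (2/7)·(-4) = -23/7.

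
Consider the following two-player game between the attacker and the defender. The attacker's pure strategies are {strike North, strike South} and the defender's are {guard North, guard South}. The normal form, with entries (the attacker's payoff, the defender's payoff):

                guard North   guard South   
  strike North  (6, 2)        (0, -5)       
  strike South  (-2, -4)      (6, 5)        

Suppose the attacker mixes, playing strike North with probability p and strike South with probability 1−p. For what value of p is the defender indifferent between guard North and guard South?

p = 9/16

For the defender to be willing to mix, the defender must be indifferent between guard North and guard South, which pins down the attacker's mix.
  the defender's payoff from guard North: p·2 + (1−p)·(-4) = 6p - 4
  the defender's payoff from guard South: p·(-5) + (1−p)·5 = -10p + 5
  6p - 4 = -10p + 5  ⇒  16p = 9  ⇒  p = 9/16.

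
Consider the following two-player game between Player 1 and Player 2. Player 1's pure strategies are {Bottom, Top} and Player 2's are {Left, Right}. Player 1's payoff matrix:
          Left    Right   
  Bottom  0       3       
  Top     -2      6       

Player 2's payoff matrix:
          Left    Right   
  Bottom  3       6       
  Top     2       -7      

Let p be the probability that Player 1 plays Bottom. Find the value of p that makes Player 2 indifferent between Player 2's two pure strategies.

For Player 2 to be willing to mix, Player 2 must be indifferent between Left and Right, which pins down Player 1's mix.
  Player 2's expected payoff from Left: p·3 + (1−p)·2 = p + 2
  Player 2's expected payoff from Right: p·6 + (1−p)·(-7) = 13p - 7
  p + 2 = 13p - 7  ⇒  -12p = -9  ⇒  p = 3/4.

p = 3/4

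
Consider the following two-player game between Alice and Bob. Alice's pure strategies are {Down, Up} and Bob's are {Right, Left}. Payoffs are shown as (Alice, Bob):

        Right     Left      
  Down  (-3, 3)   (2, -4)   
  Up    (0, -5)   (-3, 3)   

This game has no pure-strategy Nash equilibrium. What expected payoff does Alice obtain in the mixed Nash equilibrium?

-9/8

Alice's indifference between Down and Up determines Bob's mixing probability q:
  Alice's payoff from Down: q·(-3) + (1−q)·2 = -5q + 2
  Alice's payoff from Up: q·0 + (1−q)·(-3) = 3q - 3
  -5q + 2 = 3q - 3  ⇒  -8q = -5  ⇒  q = 5/8.
At equilibrium Alice is indifferent across rows, so Alice's payoff equals the payoff from Down: (5/8)·(-3) + (3/8)·2 = -9/8.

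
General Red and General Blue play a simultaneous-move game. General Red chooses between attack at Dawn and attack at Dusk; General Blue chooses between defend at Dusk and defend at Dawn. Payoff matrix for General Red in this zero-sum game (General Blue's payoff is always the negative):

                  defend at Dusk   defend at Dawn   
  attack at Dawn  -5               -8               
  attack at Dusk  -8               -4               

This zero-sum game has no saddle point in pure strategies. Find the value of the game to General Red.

Set General Red's expected payoff from attack at Dawn equal to that from attack at Dusk:
  General Red's expected payoff from attack at Dawn: q·(-5) + (1−q)·(-8) = 3q - 8
  General Red's expected payoff from attack at Dusk: q·(-8) + (1−q)·(-4) = -4q - 4
  3q - 8 = -4q - 4  ⇒  7q = 4  ⇒  q = 4/7.
The value is General Red's expected payoff against this mix (using attack at Dawn): (4/7)·(-5) + (3/7)·(-8) = -44/7.

v = -44/7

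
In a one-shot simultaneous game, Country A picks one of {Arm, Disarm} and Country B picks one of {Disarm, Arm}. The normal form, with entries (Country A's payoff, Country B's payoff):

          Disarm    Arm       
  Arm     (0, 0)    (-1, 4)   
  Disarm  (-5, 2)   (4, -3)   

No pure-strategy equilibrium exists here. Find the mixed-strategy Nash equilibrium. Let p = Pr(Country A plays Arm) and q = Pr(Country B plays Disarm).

p = 5/9, q = 1/2

Country B's indifference between Disarm and Arm determines Country A's mixing probability p:
  Country B's expected payoff from Disarm: p·0 + (1−p)·2 = -2p + 2
  Country B's expected payoff from Arm: p·4 + (1−p)·(-3) = 7p - 3
  -2p + 2 = 7p - 3  ⇒  -9p = -5  ⇒  p = 5/9.
Country B's mix must leave Country A indifferent between Arm and Disarm.
  Country A's payoff to Arm: q·0 + (1−q)·(-1) = q - 1
  Country A's payoff to Disarm: q·(-5) + (1−q)·4 = -9q + 4
  q - 1 = -9q + 4  ⇒  10q = 5  ⇒  q = 1/2.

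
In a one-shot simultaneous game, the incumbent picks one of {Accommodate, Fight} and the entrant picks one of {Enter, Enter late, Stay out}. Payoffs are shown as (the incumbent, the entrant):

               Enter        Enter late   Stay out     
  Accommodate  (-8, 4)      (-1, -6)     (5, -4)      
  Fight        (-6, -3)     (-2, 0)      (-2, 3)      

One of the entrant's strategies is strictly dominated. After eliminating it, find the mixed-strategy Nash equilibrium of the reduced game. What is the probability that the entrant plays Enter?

q = 7/9

The entrant's strategy Enter late is strictly dominated by Stay out: -4 > -6 and 3 > 0. Eliminate Enter late.
In a mixed equilibrium the incumbent is indifferent between Accommodate and Fight; this condition fixes q.
  the incumbent's payoff to Accommodate: q·(-8) + (1−q)·5 = -13q + 5
  the incumbent's payoff to Fight: q·(-6) + (1−q)·(-2) = -4q - 2
  -13q + 5 = -4q - 2  ⇒  -9q = -7  ⇒  q = 7/9.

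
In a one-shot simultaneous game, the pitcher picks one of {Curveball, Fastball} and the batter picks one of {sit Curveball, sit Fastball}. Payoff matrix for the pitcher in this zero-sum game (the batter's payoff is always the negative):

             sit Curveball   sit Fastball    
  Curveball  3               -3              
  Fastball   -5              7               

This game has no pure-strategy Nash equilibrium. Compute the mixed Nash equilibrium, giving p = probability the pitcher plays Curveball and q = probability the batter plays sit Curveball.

For the batter to be willing to mix, the batter must be indifferent between sit Curveball and sit Fastball, which pins down the pitcher's mix.
  the batter's payoff from sit Curveball: p·(-3) + (1−p)·5 = -8p + 5
  the batter's payoff from sit Fastball: p·3 + (1−p)·(-7) = 10p - 7
  -8p + 5 = 10p - 7  ⇒  -18p = -12  ⇒  p = 2/3.
Set the pitcher's expected payoff from Curveball equal to that from Fastball:
  the pitcher's payoff from Curveball: q·3 + (1−q)·(-3) = 6q - 3
  the pitcher's payoff from Fastball: q·(-5) + (1−q)·7 = -12q + 7
  6q - 3 = -12q + 7  ⇒  18q = 10  ⇒  q = 5/9.

p = 2/3, q = 5/9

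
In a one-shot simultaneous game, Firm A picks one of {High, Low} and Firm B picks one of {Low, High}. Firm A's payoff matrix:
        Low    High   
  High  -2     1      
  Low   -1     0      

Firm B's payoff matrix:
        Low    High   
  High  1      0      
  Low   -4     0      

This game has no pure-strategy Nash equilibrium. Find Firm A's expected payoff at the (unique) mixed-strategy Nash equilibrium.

In a mixed equilibrium Firm A is indifferent between High and Low; this condition fixes q.
  Firm A's expected payoff from High: q·(-2) + (1−q)·1 = -3q + 1
  Firm A's expected payoff from Low: q·(-1) + (1−q)·0 = -q
  -3q + 1 = -q  ⇒  -2q = -1  ⇒  q = 1/2.
At equilibrium Firm A is indifferent across rows, so Firm A's payoff equals the payoff from High: (1/2)·(-2) + (1/2)·1 = -1/2.

-1/2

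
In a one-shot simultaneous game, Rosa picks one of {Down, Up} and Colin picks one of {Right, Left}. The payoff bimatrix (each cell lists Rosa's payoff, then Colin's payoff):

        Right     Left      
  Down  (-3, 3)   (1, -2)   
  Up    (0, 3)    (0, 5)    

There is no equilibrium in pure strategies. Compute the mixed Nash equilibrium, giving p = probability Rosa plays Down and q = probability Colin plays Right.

p = 2/7, q = 1/4

Rosa's mix must leave Colin indifferent between Right and Left.
  Colin's expected payoff from Right: p·3 + (1−p)·3 = 3
  Colin's expected payoff from Left: p·(-2) + (1−p)·5 = -7p + 5
  3 = -7p + 5  ⇒  7p = 2  ⇒  p = 2/7.
Colin's mix must leave Rosa indifferent between Down and Up.
  Rosa's payoff from Down: q·(-3) + (1−q)·1 = -4q + 1
  Rosa's payoff from Up: q·0 + (1−q)·0 = 0
  -4q + 1 = 0  ⇒  -4q = -1  ⇒  q = 1/4.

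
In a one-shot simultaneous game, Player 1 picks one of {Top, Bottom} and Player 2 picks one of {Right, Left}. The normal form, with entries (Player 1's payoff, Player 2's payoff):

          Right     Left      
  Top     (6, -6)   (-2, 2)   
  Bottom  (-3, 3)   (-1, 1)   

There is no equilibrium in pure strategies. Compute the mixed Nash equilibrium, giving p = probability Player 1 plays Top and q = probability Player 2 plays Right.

Set Player 2's expected payoff from Right equal to that from Left:
  Player 2's expected payoff from Right: p·(-6) + (1−p)·3 = -9p + 3
  Player 2's expected payoff from Left: p·2 + (1−p)·1 = p + 1
  -9p + 3 = p + 1  ⇒  -10p = -2  ⇒  p = 1/5.
Set Player 1's expected payoff from Top equal to that from Bottom:
  Player 1's payoff to Top: q·6 + (1−q)·(-2) = 8q - 2
  Player 1's payoff to Bottom: q·(-3) + (1−q)·(-1) = -2q - 1
  8q - 2 = -2q - 1  ⇒  10q = 1  ⇒  q = 1/10.

p = 1/5, q = 1/10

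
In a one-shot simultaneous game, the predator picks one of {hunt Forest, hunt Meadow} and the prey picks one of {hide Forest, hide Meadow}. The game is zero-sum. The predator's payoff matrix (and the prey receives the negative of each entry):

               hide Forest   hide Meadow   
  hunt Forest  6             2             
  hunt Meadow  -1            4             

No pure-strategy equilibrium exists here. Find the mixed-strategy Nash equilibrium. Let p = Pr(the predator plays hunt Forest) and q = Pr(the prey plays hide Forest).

p = 5/9, q = 2/9

For the prey to be willing to mix, the prey must be indifferent between hide Forest and hide Meadow, which pins down the predator's mix.
  the prey's expected payoff from hide Forest: p·(-6) + (1−p)·1 = -7p + 1
  the prey's expected payoff from hide Meadow: p·(-2) + (1−p)·(-4) = 2p - 4
  -7p + 1 = 2p - 4  ⇒  -9p = -5  ⇒  p = 5/9.
The prey's mix must leave the predator indifferent between hunt Forest and hunt Meadow.
  the predator's expected payoff from hunt Forest: q·6 + (1−q)·2 = 4q + 2
  the predator's expected payoff from hunt Meadow: q·(-1) + (1−q)·4 = -5q + 4
  4q + 2 = -5q + 4  ⇒  9q = 2  ⇒  q = 2/9.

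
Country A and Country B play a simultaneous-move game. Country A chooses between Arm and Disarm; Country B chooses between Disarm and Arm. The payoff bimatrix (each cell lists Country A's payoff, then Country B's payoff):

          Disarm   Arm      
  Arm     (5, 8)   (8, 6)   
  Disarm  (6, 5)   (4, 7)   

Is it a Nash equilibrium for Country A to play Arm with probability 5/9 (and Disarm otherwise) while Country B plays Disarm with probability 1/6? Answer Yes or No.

Given Country A's mix p = 5/9, Country B's payoff from Disarm is 20/3 but from Arm is 58/9. Country B strictly prefers Disarm, so Country B would not mix.
So the proposed profile is not a Nash equilibrium.

No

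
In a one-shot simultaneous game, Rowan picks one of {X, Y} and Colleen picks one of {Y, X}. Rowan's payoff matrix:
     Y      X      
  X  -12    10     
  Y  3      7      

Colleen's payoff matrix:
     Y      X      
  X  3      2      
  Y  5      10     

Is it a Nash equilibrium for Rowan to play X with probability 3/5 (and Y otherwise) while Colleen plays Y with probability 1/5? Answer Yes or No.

Given Rowan's mix p = 3/5, Colleen's payoff from Y is 19/5 but from X is 26/5. Colleen strictly prefers X, so Colleen would not mix.
So the proposed profile is not a Nash equilibrium.

No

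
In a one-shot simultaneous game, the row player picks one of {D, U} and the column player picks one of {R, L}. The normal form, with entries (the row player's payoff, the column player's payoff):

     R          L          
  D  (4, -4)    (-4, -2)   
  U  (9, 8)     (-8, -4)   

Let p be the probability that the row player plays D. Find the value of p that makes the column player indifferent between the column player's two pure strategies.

p = 6/7

The column player's indifference between R and L determines the row player's mixing probability p:
  the column player's expected payoff from R: p·(-4) + (1−p)·8 = -12p + 8
  the column player's expected payoff from L: p·(-2) + (1−p)·(-4) = 2p - 4
  -12p + 8 = 2p - 4  ⇒  -14p = -12  ⇒  p = 6/7.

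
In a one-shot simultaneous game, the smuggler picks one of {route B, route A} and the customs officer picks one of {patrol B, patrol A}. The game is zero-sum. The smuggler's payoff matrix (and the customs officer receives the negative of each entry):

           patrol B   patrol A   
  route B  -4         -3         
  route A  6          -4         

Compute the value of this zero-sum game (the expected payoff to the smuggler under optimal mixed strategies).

v = -34/11

The smuggler's indifference between route B and route A determines the customs officer's mixing probability q:
  the smuggler's payoff from route B: q·(-4) + (1−q)·(-3) = -q - 3
  the smuggler's payoff from route A: q·6 + (1−q)·(-4) = 10q - 4
  -q - 3 = 10q - 4  ⇒  -11q = -1  ⇒  q = 1/11.
The value is the smuggler's expected payoff against this mix (using route B): (1/11)·(-4) + (10/11)·(-3) = -34/11.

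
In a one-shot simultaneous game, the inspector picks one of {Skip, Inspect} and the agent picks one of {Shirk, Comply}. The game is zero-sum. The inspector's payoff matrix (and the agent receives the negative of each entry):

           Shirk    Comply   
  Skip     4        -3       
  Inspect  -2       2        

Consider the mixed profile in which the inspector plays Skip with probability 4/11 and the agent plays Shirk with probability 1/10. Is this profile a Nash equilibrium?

No

Given the agent's mix q = 1/10, the inspector's payoff from Skip is -23/10 but from Inspect is 8/5. The inspector strictly prefers Inspect, so the inspector would not mix.
So the proposed profile is not a Nash equilibrium.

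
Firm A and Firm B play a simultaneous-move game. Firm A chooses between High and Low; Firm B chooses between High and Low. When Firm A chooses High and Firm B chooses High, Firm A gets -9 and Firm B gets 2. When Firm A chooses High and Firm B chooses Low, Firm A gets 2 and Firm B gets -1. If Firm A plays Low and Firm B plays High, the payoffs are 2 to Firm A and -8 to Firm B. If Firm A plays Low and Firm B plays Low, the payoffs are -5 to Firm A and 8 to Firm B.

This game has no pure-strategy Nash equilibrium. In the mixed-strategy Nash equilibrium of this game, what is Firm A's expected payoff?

-41/18

In a mixed equilibrium Firm A is indifferent between High and Low; this condition fixes q.
  Firm A's payoff to High: q·(-9) + (1−q)·2 = -11q + 2
  Firm A's payoff to Low: q·2 + (1−q)·(-5) = 7q - 5
  -11q + 2 = 7q - 5  ⇒  -18q = -7  ⇒  q = 7/18.
At equilibrium Firm A is indifferent across rows, so Firm A's payoff equals the payoff from High: (7/18)·(-9) + (11/18)·2 = -41/18.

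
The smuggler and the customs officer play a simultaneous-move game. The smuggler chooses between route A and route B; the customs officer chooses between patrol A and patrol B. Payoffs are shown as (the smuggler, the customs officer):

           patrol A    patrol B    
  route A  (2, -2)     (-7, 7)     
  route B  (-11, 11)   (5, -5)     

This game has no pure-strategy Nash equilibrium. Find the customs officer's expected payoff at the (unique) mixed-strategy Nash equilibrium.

67/25

Set the customs officer's expected payoff from patrol A equal to that from patrol B:
  the customs officer's expected payoff from patrol A: p·(-2) + (1−p)·11 = -13p + 11
  the customs officer's expected payoff from patrol B: p·7 + (1−p)·(-5) = 12p - 5
  -13p + 11 = 12p - 5  ⇒  -25p = -16  ⇒  p = 16/25.
At equilibrium the customs officer is indifferent across columns, so the customs officer's payoff equals the payoff from patrol A: (16/25)·(-2) + (9/25)·11 = 67/25.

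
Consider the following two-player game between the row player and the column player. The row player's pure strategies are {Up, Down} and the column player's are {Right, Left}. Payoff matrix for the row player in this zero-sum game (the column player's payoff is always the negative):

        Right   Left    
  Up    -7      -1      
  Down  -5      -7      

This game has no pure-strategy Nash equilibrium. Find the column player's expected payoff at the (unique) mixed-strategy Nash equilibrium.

11/2

Set the column player's expected payoff from Right equal to that from Left:
  the column player's expected payoff from Right: p·7 + (1−p)·5 = 2p + 5
  the column player's expected payoff from Left: p·1 + (1−p)·7 = -6p + 7
  2p + 5 = -6p + 7  ⇒  8p = 2  ⇒  p = 1/4.
At equilibrium the column player is indifferent across columns, so the column player's payoff equals the payoff from Right: (1/4)·7 + (3/4)·5 = 11/2.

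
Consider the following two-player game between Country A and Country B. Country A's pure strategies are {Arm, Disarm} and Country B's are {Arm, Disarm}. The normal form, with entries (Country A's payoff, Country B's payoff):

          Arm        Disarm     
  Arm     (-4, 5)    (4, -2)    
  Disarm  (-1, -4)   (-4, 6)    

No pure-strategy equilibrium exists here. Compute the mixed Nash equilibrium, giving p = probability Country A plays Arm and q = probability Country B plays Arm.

p = 10/17, q = 8/11

For Country B to be willing to mix, Country B must be indifferent between Arm and Disarm, which pins down Country A's mix.
  Country B's payoff from Arm: p·5 + (1−p)·(-4) = 9p - 4
  Country B's payoff from Disarm: p·(-2) + (1−p)·6 = -8p + 6
  9p - 4 = -8p + 6  ⇒  17p = 10  ⇒  p = 10/17.
Set Country A's expected payoff from Arm equal to that from Disarm:
  Country A's expected payoff from Arm: q·(-4) + (1−q)·4 = -8q + 4
  Country A's expected payoff from Disarm: q·(-1) + (1−q)·(-4) = 3q - 4
  -8q + 4 = 3q - 4  ⇒  -11q = -8  ⇒  q = 8/11.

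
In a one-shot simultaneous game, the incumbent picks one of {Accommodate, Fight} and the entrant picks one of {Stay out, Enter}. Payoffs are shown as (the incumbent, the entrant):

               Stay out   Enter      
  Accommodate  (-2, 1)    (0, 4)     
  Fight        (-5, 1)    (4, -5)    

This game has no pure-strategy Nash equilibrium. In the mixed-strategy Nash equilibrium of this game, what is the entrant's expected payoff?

For the entrant to be willing to mix, the entrant must be indifferent between Stay out and Enter, which pins down the incumbent's mix.
  the entrant's expected payoff from Stay out: p·1 + (1−p)·1 = 1
  the entrant's expected payoff from Enter: p·4 + (1−p)·(-5) = 9p - 5
  1 = 9p - 5  ⇒  -9p = -6  ⇒  p = 2/3.
At equilibrium the entrant is indifferent across columns, so the entrant's payoff equals the payoff from Stay out: (2/3)·1 + (1/3)·1 = 1.

1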